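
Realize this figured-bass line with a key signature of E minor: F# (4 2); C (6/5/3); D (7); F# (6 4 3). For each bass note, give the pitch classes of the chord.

F#, G, B, D | C, E, G, A | D, F#, A, C | F#, A, B, D

F# (6/4/2): F#, G, B, D.
C (6/5/3): C, E, G, A.
D (7/5/3): D, F#, A, C.
F# (6/4/3): F#, A, B, D.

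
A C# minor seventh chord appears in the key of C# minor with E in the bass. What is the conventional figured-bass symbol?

E is the third of C# minor seventh, so the chord is in first inversion.
A seventh chord in first inversion is figured 6/5/3, conventionally abbreviated 6/5.

6/5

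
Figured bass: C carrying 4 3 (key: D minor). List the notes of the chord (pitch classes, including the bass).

The written figures 4 3 are shorthand for 6/4/3: the 6 is implied.
A third above C in this key is E.
A fourth above C in this key is F.
A sixth above C in this key is A.
Together with the bass C, this spells F major seventh in second inversion.

C, E, F, A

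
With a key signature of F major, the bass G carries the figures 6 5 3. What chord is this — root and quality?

The figures 6 5 3 indicate a seventh chord in first inversion.
In first inversion the root lies a sixth above the bass: a sixth above G in F major is E.
The chord tones are G, Bb, D, E, giving E half-diminished seventh.

E half-diminished seventh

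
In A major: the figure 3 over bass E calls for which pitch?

Counting 2 letter steps above E lands on G; in A major, that letter is G#.

G#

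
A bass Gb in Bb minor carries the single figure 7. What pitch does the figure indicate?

Counting 6 letter steps above Gb lands on F; in Bb minor, that letter is F.

F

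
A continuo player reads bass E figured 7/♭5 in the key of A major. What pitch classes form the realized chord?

The written figures 7/♭5 are shorthand for 7/5/3: the 3 is implied.
A third above E in this key is G#.
A fifth above E in this key is B, lowered to Bb by the flat.
A seventh above E in this key is D.

E, G#, Bb, D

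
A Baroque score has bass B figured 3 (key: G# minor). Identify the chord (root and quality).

The figures 3 indicate a triad in root position.
In root position the bass is the root, so the root is B.
The chord tones are B, D#, F#, giving B major.

B major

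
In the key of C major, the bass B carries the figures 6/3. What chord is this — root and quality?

The figures 6/3 indicate a triad in first inversion.
In first inversion the root lies a sixth above the bass: a sixth above B in C major is G.
The chord tones are B, D, G, giving G major.

G major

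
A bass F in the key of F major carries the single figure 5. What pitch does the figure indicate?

Counting 4 letter steps above F lands on C; in F major, that letter is C.

C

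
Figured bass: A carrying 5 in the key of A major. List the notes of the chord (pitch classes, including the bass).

The written figures 5 are shorthand for 5/3: the 3 is implied.
A third above A in this key is C#.
A fifth above A in this key is E.
Together with the bass A, this spells A major in root position.

A, C#, E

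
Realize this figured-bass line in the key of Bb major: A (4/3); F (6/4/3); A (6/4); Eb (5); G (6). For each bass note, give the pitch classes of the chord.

A (6/4/3): A, C, D, F.
F (6/4/3): F, A, Bb, D.
A (6/4): A, D, F.
Eb (5/3): Eb, G, Bb.
G (6/3): G, Bb, Eb.

A, C, D, F | F, A, Bb, D | A, D, F | Eb, G, Bb | G, Bb, Eb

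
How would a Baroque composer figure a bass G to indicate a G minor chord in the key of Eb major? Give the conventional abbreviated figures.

no figures

G is the root of G minor, so the chord is in root position.
A triad in root position is figured 5/3, conventionally abbreviated (no figures — root-position triad).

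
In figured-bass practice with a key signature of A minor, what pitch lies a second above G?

Counting 1 letter step above G lands on A; in A minor, that letter is A.

A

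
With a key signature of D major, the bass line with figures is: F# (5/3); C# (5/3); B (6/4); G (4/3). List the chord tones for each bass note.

F#, A, C# | C#, E, G | B, E, G | G, B, C#, E

F# (5/3): F#, A, C#.
C# (5/3): C#, E, G.
B (6/4): B, E, G.
G (6/4/3): G, B, C#, E.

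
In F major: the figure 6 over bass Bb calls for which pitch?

G

Counting 5 letter steps above Bb lands on G; in F major, that letter is G.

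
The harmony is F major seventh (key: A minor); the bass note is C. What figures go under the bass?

C is the fifth of F major seventh, so the chord is in second inversion.
A seventh chord in second inversion is figured 6/4/3, conventionally abbreviated 4/3.

4/3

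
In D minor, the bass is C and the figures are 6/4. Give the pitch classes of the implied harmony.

A fourth above C in this key is F.
A sixth above C in this key is A.
Together with the bass C, this spells F major in second inversion.

C, F, A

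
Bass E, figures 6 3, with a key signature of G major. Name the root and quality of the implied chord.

C major

The figures 6 3 indicate a triad in first inversion.
In first inversion the root lies a sixth above the bass: a sixth above E in G major is C.
The chord tones are E, G, C, giving C major.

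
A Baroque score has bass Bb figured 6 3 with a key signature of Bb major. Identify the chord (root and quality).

The figures 6 3 indicate a triad in first inversion.
In first inversion the root lies a sixth above the bass: a sixth above Bb in Bb major is G.
The chord tones are Bb, D, G, giving G minor.

G minor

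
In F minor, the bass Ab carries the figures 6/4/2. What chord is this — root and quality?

Bb minor seventh

The figures 6/4/2 indicate a seventh chord in third inversion.
In third inversion the root lies a second above the bass: a second above Ab in F minor is Bb.
The chord tones are Ab, Bb, Db, F, giving Bb minor seventh.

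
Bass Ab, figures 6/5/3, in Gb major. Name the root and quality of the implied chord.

F half-diminished seventh

The figures 6/5/3 indicate a seventh chord in first inversion.
In first inversion the root lies a sixth above the bass: a sixth above Ab in Gb major is F.
The chord tones are Ab, Cb, Eb, F, giving F half-diminished seventh.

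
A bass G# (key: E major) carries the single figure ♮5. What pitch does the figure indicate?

Counting 4 letter steps above G# lands on D; in E major, that letter is D#.
The ♮5 figure makes it natural, giving D.

D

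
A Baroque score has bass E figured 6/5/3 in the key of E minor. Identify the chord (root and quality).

The figures 6/5/3 indicate a seventh chord in first inversion.
In first inversion the root lies a sixth above the bass: a sixth above E in E minor is C.
The chord tones are E, G, B, C, giving C major seventh.

C major seventh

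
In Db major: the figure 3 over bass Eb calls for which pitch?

Gb

Counting 2 letter steps above Eb lands on G; in Db major, that letter is Gb.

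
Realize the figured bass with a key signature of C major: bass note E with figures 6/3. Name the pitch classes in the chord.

E, G, C

A third above E in this key is G.
A sixth above E in this key is C.
Together with the bass E, this spells C major in first inversion.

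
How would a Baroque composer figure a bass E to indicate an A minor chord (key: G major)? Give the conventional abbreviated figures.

6/4

E is the fifth of A minor, so the chord is in second inversion.
A triad in second inversion is figured 6/4, conventionally abbreviated 6/4.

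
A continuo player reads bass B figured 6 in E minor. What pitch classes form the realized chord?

B, D, G

The written figures 6 are shorthand for 6/3: the 3 is implied.
A third above B in this key is D.
A sixth above B in this key is G.
Together with the bass B, this spells G major in first inversion.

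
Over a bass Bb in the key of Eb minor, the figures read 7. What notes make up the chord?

Bb, Db, F, Ab

The written figures 7 are shorthand for 7/5/3: the 5/3 are implied.
A third above Bb in this key is Db.
A fifth above Bb in this key is F.
A seventh above Bb in this key is Ab.
Together with the bass Bb, this spells Bb minor seventh in root position.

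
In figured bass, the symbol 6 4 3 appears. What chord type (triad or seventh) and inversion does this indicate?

Intervals of 6/4/3 above the bass form a seventh chord; the bass is the fifth, so this is second inversion.

seventh chord, second inversion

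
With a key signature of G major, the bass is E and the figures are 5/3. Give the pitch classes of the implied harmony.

E, G, B

A third above E in this key is G.
A fifth above E in this key is B.
Together with the bass E, this spells E minor in root position.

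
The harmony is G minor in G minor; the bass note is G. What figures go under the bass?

G is the root of G minor, so the chord is in root position.
A triad in root position is figured 5/3, conventionally abbreviated (no figures — root-position triad).

no figures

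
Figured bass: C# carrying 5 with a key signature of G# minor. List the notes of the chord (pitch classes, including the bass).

The written figures 5 are shorthand for 5/3: the 3 is implied.
A third above C# in this key is E.
A fifth above C# in this key is G#.
Together with the bass C#, this spells C# minor in root position.

C#, E, G#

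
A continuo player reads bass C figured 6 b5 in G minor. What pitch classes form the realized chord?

C, Eb, Gb, A

The written figures 6 b5 are shorthand for 6/5/3: the 3 is implied.
A third above C in this key is Eb.
A fifth above C in this key is G, lowered to Gb by the flat.
A sixth above C in this key is A.
Together with the bass C, this spells A diminished seventh in first inversion.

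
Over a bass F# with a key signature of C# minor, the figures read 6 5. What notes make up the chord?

F#, A, C#, D#

The written figures 6 5 are shorthand for 6/5/3: the 3 is implied.
A third above F# in this key is A.
A fifth above F# in this key is C#.
A sixth above F# in this key is D#.
Together with the bass F#, this spells D# half-diminished seventh in first inversion.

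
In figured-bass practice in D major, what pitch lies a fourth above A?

Counting 3 letter steps above A lands on D; in D major, that letter is D.

D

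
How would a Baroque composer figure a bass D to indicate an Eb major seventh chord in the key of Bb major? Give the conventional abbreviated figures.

4/2

D is the seventh of Eb major seventh, so the chord is in third inversion.
A seventh chord in third inversion is figured 6/4/2, conventionally abbreviated 4/2.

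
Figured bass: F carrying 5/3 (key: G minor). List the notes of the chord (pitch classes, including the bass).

F, A, C

A third above F in this key is A.
A fifth above F in this key is C.
Together with the bass F, this spells F major in root position.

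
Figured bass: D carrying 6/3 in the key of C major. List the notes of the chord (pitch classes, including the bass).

A third above D in this key is F.
A sixth above D in this key is B.
Together with the bass D, this spells B diminished in first inversion.

D, F, B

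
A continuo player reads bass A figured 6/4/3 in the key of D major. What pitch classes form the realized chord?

A third above A in this key is C#.
A fourth above A in this key is D.
A sixth above A in this key is F#.
Together with the bass A, this spells D major seventh in second inversion.

A, C#, D, F#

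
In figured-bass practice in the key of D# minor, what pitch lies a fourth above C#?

Counting 3 letter steps above C# lands on F; in D# minor, that letter is F#.

F#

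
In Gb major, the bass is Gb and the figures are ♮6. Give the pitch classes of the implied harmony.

The written figures ♮6 are shorthand for 6/3: the 3 is implied.
A third above Gb in this key is Bb.
A sixth above Gb in this key is Eb, made natural (E) by the ♮ figure.

Gb, Bb, E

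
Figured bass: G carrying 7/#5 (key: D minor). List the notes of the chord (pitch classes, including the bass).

G, Bb, D#, F

The written figures 7/#5 are shorthand for 7/5/3: the 3 is implied.
A third above G in this key is Bb.
A fifth above G in this key is D, raised to D# by the sharp.
A seventh above G in this key is F.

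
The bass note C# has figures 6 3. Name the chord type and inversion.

triad, first inversion

Intervals of 6/3 above the bass form a triad; the bass is the third, so this is first inversion.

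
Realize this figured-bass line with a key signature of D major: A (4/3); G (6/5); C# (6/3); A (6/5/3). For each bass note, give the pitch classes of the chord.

A, C#, D, F# | G, B, D, E | C#, E, A | A, C#, E, F#

A (6/4/3): A, C#, D, F#.
G (6/5/3): G, B, D, E.
C# (6/3): C#, E, A.
A (6/5/3): A, C#, E, F#.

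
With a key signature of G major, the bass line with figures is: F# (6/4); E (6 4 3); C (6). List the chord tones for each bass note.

F# (6/4): F#, B, D.
E (6/4/3): E, G, A, C.
C (6/3): C, E, A.

F#, B, D | E, G, A, C | C, E, A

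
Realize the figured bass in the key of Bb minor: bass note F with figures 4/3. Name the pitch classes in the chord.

The written figures 4/3 are shorthand for 6/4/3: the 6 is implied.
A third above F in this key is Ab.
A fourth above F in this key is Bb.
A sixth above F in this key is Db.
Together with the bass F, this spells Bb minor seventh in second inversion.

F, Ab, Bb, Db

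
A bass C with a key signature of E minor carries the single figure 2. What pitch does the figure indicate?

D

Counting 1 letter step above C lands on D; in E minor, that letter is D.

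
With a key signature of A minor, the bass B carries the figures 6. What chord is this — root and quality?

The figures 6 indicate a triad in first inversion.
In first inversion the root lies a sixth above the bass: a sixth above B in A minor is G.
The chord tones are B, D, G, giving G major.

G major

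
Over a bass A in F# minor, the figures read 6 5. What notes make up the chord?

The written figures 6 5 are shorthand for 6/5/3: the 3 is implied.
A third above A in this key is C#.
A fifth above A in this key is E.
A sixth above A in this key is F#.
Together with the bass A, this spells F# minor seventh in first inversion.

A, C#, E, F#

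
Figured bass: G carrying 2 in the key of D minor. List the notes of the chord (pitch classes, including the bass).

The written figures 2 are shorthand for 6/4/2: the 6/4 are implied.
A second above G in this key is A.
A fourth above G in this key is C.
A sixth above G in this key is E.
Together with the bass G, this spells A minor seventh in third inversion.

G, A, C, E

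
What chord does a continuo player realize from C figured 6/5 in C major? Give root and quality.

The figures 6/5 indicate a seventh chord in first inversion.
In first inversion the root lies a sixth above the bass: a sixth above C in C major is A.
The chord tones are C, E, G, A, giving A minor seventh.

A minor seventh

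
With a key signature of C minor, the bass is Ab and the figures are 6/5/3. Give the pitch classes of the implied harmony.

Ab, C, Eb, F

A third above Ab in this key is C.
A fifth above Ab in this key is Eb.
A sixth above Ab in this key is F.
Together with the bass Ab, this spells F minor seventh in first inversion.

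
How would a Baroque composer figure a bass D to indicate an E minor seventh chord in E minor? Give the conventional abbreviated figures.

D is the seventh of E minor seventh, so the chord is in third inversion.
A seventh chord in third inversion is figured 6/4/2, conventionally abbreviated 4/2.

4/2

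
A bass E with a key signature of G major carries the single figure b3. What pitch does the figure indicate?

Gb

Counting 2 letter steps above E lands on G; in G major, that letter is G.
The b3 figure lowers it a semitone, giving Gb.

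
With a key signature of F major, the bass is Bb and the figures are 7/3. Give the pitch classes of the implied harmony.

The written figures 7/3 are shorthand for 7/5/3: the 5 is implied.
A third above Bb in this key is D.
A fifth above Bb in this key is F.
A seventh above Bb in this key is A.
Together with the bass Bb, this spells Bb major seventh in root position.

Bb, D, F, A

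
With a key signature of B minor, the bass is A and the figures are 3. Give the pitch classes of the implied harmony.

A, C#, E

The written figures 3 are shorthand for 5/3: the 5 is implied.
A third above A in this key is C#.
A fifth above A in this key is E.
Together with the bass A, this spells A major in root position.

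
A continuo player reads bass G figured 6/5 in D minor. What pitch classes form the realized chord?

The written figures 6/5 are shorthand for 6/5/3: the 3 is implied.
A third above G in this key is Bb.
A fifth above G in this key is D.
A sixth above G in this key is E.
Together with the bass G, this spells E half-diminished seventh in first inversion.

G, Bb, D, E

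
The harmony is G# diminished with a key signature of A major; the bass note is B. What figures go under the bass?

B is the third of G# diminished, so the chord is in first inversion.
A triad in first inversion is figured 6/3, conventionally abbreviated 6.

6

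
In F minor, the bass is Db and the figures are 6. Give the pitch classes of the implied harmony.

The written figures 6 are shorthand for 6/3: the 3 is implied.
A third above Db in this key is F.
A sixth above Db in this key is Bb.
Together with the bass Db, this spells Bb minor in first inversion.

Db, F, Bb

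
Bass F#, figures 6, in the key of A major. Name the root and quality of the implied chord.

The figures 6 indicate a triad in first inversion.
In first inversion the root lies a sixth above the bass: a sixth above F# in A major is D.
The chord tones are F#, A, D, giving D major.

D major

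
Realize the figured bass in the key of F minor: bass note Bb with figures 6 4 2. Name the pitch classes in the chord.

Bb, C, Eb, G

A second above Bb in this key is C.
A fourth above Bb in this key is Eb.
A sixth above Bb in this key is G.
Together with the bass Bb, this spells C minor seventh in third inversion.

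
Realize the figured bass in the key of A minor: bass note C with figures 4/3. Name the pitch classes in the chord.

The written figures 4/3 are shorthand for 6/4/3: the 6 is implied.
A third above C in this key is E.
A fourth above C in this key is F.
A sixth above C in this key is A.
Together with the bass C, this spells F major seventh in second inversion.

C, E, F, A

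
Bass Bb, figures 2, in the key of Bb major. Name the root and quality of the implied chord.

C minor seventh

The figures 2 indicate a seventh chord in third inversion.
In third inversion the root lies a second above the bass: a second above Bb in Bb major is C.
The chord tones are Bb, C, Eb, G, giving C minor seventh.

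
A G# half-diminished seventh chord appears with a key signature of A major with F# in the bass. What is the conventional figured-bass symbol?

F# is the seventh of G# half-diminished seventh, so the chord is in third inversion.
A seventh chord in third inversion is figured 6/4/2, conventionally abbreviated 4/2.

4/2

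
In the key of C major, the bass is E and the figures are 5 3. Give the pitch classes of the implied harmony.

E, G, B

A third above E in this key is G.
A fifth above E in this key is B.
Together with the bass E, this spells E minor in root position.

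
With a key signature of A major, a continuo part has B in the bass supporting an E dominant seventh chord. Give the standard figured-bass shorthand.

B is the fifth of E dominant seventh, so the chord is in second inversion.
A seventh chord in second inversion is figured 6/4/3, conventionally abbreviated 4/3.

4/3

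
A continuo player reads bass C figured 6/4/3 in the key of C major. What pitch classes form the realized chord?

C, E, F, A

A third above C in this key is E.
A fourth above C in this key is F.
A sixth above C in this key is A.
Together with the bass C, this spells F major seventh in second inversion.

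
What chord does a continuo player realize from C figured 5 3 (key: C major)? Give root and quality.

C major

The figures 5 3 indicate a triad in root position.
In root position the bass is the root, so the root is C.
The chord tones are C, E, G, giving C major.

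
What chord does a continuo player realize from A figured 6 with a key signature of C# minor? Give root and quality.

F# minor

The figures 6 indicate a triad in first inversion.
In first inversion the root lies a sixth above the bass: a sixth above A in C# minor is F#.
The chord tones are A, C#, F#, giving F# minor.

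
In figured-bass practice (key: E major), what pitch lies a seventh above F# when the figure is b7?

Counting 6 letter steps above F# lands on E; in E major, that letter is E.
The b7 figure lowers it a semitone, giving Eb.

Eb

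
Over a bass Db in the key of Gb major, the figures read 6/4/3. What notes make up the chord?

A third above Db in this key is F.
A fourth above Db in this key is Gb.
A sixth above Db in this key is Bb.
Together with the bass Db, this spells Gb major seventh in second inversion.

Db, F, Gb, Bb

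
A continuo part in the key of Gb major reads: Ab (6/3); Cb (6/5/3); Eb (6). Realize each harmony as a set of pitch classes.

Ab, Cb, F | Cb, Eb, Gb, Ab | Eb, Gb, Cb

Ab (6/3): Ab, Cb, F.
Cb (6/5/3): Cb, Eb, Gb, Ab.
Eb (6/3): Eb, Gb, Cb.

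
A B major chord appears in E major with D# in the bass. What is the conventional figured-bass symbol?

6

D# is the third of B major, so the chord is in first inversion.
A triad in first inversion is figured 6/3, conventionally abbreviated 6.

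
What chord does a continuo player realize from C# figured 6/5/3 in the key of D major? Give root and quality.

The figures 6/5/3 indicate a seventh chord in first inversion.
In first inversion the root lies a sixth above the bass: a sixth above C# in D major is A.
The chord tones are C#, E, G, A, giving A dominant seventh.

A dominant seventh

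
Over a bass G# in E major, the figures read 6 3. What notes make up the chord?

A third above G# in this key is B.
A sixth above G# in this key is E.
Together with the bass G#, this spells E major in first inversion.

G#, B, E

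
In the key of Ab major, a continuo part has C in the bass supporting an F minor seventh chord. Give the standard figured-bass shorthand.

C is the fifth of F minor seventh, so the chord is in second inversion.
A seventh chord in second inversion is figured 6/4/3, conventionally abbreviated 4/3.

4/3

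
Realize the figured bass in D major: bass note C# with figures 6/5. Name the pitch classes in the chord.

The written figures 6/5 are shorthand for 6/5/3: the 3 is implied.
A third above C# in this key is E.
A fifth above C# in this key is G.
A sixth above C# in this key is A.
Together with the bass C#, this spells A dominant seventh in first inversion.

C#, E, G, A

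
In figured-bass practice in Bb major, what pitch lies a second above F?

Counting 1 letter step above F lands on G; in Bb major, that letter is G.

G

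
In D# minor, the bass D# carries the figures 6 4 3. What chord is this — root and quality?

The figures 6 4 3 indicate a seventh chord in second inversion.
In second inversion the root lies a fourth above the bass: a fourth above D# in D# minor is G#.
The chord tones are D#, F#, G#, B, giving G# minor seventh.

G# minor seventh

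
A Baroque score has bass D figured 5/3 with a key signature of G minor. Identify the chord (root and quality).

The figures 5/3 indicate a triad in root position.
In root position the bass is the root, so the root is D.
The chord tones are D, F, A, giving D minor.

D minor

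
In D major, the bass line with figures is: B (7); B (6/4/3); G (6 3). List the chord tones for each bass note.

B (7/5/3): B, D, F#, A.
B (6/4/3): B, D, E, G.
G (6/3): G, B, E.

B, D, F#, A | B, D, E, G | G, B, E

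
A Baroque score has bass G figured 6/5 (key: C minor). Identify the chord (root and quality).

The figures 6/5 indicate a seventh chord in first inversion.
In first inversion the root lies a sixth above the bass: a sixth above G in C minor is Eb.
The chord tones are G, Bb, D, Eb, giving Eb major seventh.

Eb major seventh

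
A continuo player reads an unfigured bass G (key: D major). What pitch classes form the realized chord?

G, B, D

An unfigured bass implies 5/3.
A third above G in this key is B.
A fifth above G in this key is D.
Together with the bass G, this spells G major in root position.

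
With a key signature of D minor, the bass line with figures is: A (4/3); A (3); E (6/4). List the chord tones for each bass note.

A, C, D, F | A, C, E | E, A, C

A (6/4/3): A, C, D, F.
A (5/3): A, C, E.
E (6/4): E, A, C.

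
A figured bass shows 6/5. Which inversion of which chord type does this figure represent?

seventh chord, first inversion

6/5 is shorthand for 6/5/3.
Intervals of 6/5/3 above the bass form a seventh chord; the bass is the third, so this is first inversion.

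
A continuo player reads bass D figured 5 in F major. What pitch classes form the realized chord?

D, F, A

The written figures 5 are shorthand for 5/3: the 3 is implied.
A third above D in this key is F.
A fifth above D in this key is A.
Together with the bass D, this spells D minor in root position.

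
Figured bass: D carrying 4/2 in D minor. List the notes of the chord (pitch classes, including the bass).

D, E, G, Bb

The written figures 4/2 are shorthand for 6/4/2: the 6 is implied.
A second above D in this key is E.
A fourth above D in this key is G.
A sixth above D in this key is Bb.
Together with the bass D, this spells E half-diminished seventh in third inversion.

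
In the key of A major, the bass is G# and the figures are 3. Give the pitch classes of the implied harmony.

The written figures 3 are shorthand for 5/3: the 5 is implied.
A third above G# in this key is B.
A fifth above G# in this key is D.
Together with the bass G#, this spells G# diminished in root position.

G#, B, D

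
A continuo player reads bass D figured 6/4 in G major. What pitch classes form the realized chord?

D, G, B

A fourth above D in this key is G.
A sixth above D in this key is B.
Together with the bass D, this spells G major in second inversion.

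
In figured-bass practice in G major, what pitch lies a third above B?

D

Counting 2 letter steps above B lands on D; in G major, that letter is D.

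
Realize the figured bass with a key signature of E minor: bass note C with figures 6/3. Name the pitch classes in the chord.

C, E, A

A third above C in this key is E.
A sixth above C in this key is A.
Together with the bass C, this spells A minor in first inversion.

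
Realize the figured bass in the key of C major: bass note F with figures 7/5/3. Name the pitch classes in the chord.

F, A, C, E

A third above F in this key is A.
A fifth above F in this key is C.
A seventh above F in this key is E.
Together with the bass F, this spells F major seventh in root position.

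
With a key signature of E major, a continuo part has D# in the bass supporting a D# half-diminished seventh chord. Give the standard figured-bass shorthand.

7

D# is the root of D# half-diminished seventh, so the chord is in root position.
A seventh chord in root position is figured 7/5/3, conventionally abbreviated 7.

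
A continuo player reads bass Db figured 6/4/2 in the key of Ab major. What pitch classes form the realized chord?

A second above Db in this key is Eb.
A fourth above Db in this key is G.
A sixth above Db in this key is Bb.
Together with the bass Db, this spells Eb dominant seventh in third inversion.

Db, Eb, G, Bb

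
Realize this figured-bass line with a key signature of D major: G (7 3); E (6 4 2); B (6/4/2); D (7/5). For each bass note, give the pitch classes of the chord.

G, B, D, F# | E, F#, A, C# | B, C#, E, G | D, F#, A, C#

G (7/5/3): G, B, D, F#.
E (6/4/2): E, F#, A, C#.
B (6/4/2): B, C#, E, G.
D (7/5/3): D, F#, A, C#.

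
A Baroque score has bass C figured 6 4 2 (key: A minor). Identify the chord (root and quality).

D minor seventh

The figures 6 4 2 indicate a seventh chord in third inversion.
In third inversion the root lies a second above the bass: a second above C in A minor is D.
The chord tones are C, D, F, A, giving D minor seventh.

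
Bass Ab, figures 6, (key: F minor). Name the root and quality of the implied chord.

F minor

The figures 6 indicate a triad in first inversion.
In first inversion the root lies a sixth above the bass: a sixth above Ab in F minor is F.
The chord tones are Ab, C, F, giving F minor.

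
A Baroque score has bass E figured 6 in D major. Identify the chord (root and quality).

C# diminished

The figures 6 indicate a triad in first inversion.
In first inversion the root lies a sixth above the bass: a sixth above E in D major is C#.
The chord tones are E, G, C#, giving C# diminished.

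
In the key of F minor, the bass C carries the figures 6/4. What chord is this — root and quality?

F minor

The figures 6/4 indicate a triad in second inversion.
In second inversion the root lies a fourth above the bass: a fourth above C in F minor is F.
The chord tones are C, F, Ab, giving F minor.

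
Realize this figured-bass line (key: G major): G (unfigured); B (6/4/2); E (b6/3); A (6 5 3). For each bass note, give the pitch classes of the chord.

G, B, D | B, C, E, G | E, G, Cb | A, C, E, F#

G (5/3): G, B, D.
B (6/4/2): B, C, E, G.
E (b6/3): E, G, Cb.
A (6/5/3): A, C, E, F#.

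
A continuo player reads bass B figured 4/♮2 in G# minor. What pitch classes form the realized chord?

The written figures 4/♮2 are shorthand for 6/4/2: the 6 is implied.
A second above B in this key is C#, made natural (C) by the ♮ figure.
A fourth above B in this key is E.
A sixth above B in this key is G#.
Together with the bass B, this spells C augmented major seventh in third inversion.

B, C, E, G#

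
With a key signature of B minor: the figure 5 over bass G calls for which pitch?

Counting 4 letter steps above G lands on D; in B minor, that letter is D.

D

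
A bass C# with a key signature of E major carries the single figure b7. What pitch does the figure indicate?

Bb

Counting 6 letter steps above C# lands on B; in E major, that letter is B.
The b7 figure lowers it a semitone, giving Bb.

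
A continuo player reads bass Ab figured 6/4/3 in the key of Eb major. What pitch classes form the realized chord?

A third above Ab in this key is C.
A fourth above Ab in this key is D.
A sixth above Ab in this key is F.
Together with the bass Ab, this spells D half-diminished seventh in second inversion.

Ab, C, D, F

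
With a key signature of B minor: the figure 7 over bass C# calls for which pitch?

B

Counting 6 letter steps above C# lands on B; in B minor, that letter is B.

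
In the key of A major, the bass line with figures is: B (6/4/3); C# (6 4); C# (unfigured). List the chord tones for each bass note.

B (6/4/3): B, D, E, G#.
C# (6/4): C#, F#, A.
C# (5/3): C#, E, G#.

B, D, E, G# | C#, F#, A | C#, E, G#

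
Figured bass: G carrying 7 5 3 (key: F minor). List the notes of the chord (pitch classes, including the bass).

G, Bb, Db, F

A third above G in this key is Bb.
A fifth above G in this key is Db.
A seventh above G in this key is F.
Together with the bass G, this spells G half-diminished seventh in root position.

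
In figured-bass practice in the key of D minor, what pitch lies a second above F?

Counting 1 letter step above F lands on G; in D minor, that letter is G.

G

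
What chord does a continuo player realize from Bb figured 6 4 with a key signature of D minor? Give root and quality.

E diminished

The figures 6 4 indicate a triad in second inversion.
In second inversion the root lies a fourth above the bass: a fourth above Bb in D minor is E.
The chord tones are Bb, E, G, giving E diminished.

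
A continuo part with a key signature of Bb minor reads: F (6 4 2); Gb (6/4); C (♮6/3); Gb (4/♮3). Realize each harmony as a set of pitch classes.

F, Gb, Bb, Db | Gb, C, Eb | C, Eb, A | Gb, B, C, Eb

F (6/4/2): F, Gb, Bb, Db.
Gb (6/4): Gb, C, Eb.
C (♮6/3): C, Eb, A.
Gb (6/4/♮3): Gb, B, C, Eb.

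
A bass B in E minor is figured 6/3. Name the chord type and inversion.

triad, first inversion

Intervals of 6/3 above the bass form a triad; the bass is the third, so this is first inversion.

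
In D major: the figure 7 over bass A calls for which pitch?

G

Counting 6 letter steps above A lands on G; in D major, that letter is G.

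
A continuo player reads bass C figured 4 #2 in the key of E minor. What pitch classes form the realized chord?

The written figures 4 #2 are shorthand for 6/4/2: the 6 is implied.
A second above C in this key is D, raised to D# by the sharp.
A fourth above C in this key is F#.
A sixth above C in this key is A.
Together with the bass C, this spells D# diminished seventh in third inversion.

C, D#, F#, A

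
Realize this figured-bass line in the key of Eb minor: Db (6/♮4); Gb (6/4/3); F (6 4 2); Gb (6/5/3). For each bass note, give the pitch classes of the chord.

Db, G, Bb | Gb, Bb, Cb, Eb | F, Gb, Bb, Db | Gb, Bb, Db, Eb

Db (6/♮4): Db, G, Bb.
Gb (6/4/3): Gb, Bb, Cb, Eb.
F (6/4/2): F, Gb, Bb, Db.
Gb (6/5/3): Gb, Bb, Db, Eb.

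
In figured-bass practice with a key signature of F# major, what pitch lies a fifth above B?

Counting 4 letter steps above B lands on F; in F# major, that letter is F#.

F#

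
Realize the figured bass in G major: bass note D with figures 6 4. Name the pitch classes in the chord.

A fourth above D in this key is G.
A sixth above D in this key is B.
Together with the bass D, this spells G major in second inversion.

D, G, B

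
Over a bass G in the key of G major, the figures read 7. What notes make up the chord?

The written figures 7 are shorthand for 7/5/3: the 5/3 are implied.
A third above G in this key is B.
A fifth above G in this key is D.
A seventh above G in this key is F#.
Together with the bass G, this spells G major seventh in root position.

G, B, D, F#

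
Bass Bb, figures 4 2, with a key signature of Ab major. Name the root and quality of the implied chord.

C minor seventh

The figures 4 2 indicate a seventh chord in third inversion.
In third inversion the root lies a second above the bass: a second above Bb in Ab major is C.
The chord tones are Bb, C, Eb, G, giving C minor seventh.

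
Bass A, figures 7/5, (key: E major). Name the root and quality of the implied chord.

A major seventh

The figures 7/5 indicate a seventh chord in root position.
In root position the bass is the root, so the root is A.
The chord tones are A, C#, E, G#, giving A major seventh.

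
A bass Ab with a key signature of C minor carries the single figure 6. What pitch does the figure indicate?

F

Counting 5 letter steps above Ab lands on F; in C minor, that letter is F.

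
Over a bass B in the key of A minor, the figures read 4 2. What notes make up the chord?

B, C, E, G

The written figures 4 2 are shorthand for 6/4/2: the 6 is implied.
A second above B in this key is C.
A fourth above B in this key is E.
A sixth above B in this key is G.
Together with the bass B, this spells C major seventh in third inversion.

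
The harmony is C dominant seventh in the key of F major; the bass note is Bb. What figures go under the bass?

4/2

Bb is the seventh of C dominant seventh, so the chord is in third inversion.
A seventh chord in third inversion is figured 6/4/2, conventionally abbreviated 4/2.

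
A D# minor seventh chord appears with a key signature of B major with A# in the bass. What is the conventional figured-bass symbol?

A# is the fifth of D# minor seventh, so the chord is in second inversion.
A seventh chord in second inversion is figured 6/4/3, conventionally abbreviated 4/3.

4/3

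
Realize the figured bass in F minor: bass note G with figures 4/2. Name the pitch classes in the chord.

The written figures 4/2 are shorthand for 6/4/2: the 6 is implied.
A second above G in this key is Ab.
A fourth above G in this key is C.
A sixth above G in this key is Eb.
Together with the bass G, this spells Ab major seventh in third inversion.

G, Ab, C, Eb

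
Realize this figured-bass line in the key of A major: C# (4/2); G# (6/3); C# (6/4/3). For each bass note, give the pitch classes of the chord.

C# (6/4/2): C#, D, F#, A.
G# (6/3): G#, B, E.
C# (6/4/3): C#, E, F#, A.

C#, D, F#, A | G#, B, E | C#, E, F#, A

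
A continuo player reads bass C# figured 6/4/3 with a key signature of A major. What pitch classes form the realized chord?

C#, E, F#, A

A third above C# in this key is E.
A fourth above C# in this key is F#.
A sixth above C# in this key is A.
Together with the bass C#, this spells F# minor seventh in second inversion.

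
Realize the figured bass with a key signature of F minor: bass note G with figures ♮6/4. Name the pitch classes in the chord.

A fourth above G in this key is C.
A sixth above G in this key is Eb, made natural (E) by the ♮ figure.
Together with the bass G, this spells C major in second inversion.

G, C, E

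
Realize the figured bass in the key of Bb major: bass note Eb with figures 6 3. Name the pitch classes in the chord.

Eb, G, C

A third above Eb in this key is G.
A sixth above Eb in this key is C.
Together with the bass Eb, this spells C minor in first inversion.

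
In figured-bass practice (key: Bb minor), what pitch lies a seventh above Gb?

Counting 6 letter steps above Gb lands on F; in Bb minor, that letter is F.

F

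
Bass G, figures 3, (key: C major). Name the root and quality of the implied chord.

The figures 3 indicate a triad in root position.
In root position the bass is the root, so the root is G.
The chord tones are G, B, D, giving G major.

G major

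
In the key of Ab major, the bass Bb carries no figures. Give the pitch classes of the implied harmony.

An unfigured bass implies 5/3.
A third above Bb in this key is Db.
A fifth above Bb in this key is F.
Together with the bass Bb, this spells Bb minor in root position.

Bb, Db, F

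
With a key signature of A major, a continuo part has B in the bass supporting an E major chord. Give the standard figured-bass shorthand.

B is the fifth of E major, so the chord is in second inversion.
A triad in second inversion is figured 6/4, conventionally abbreviated 6/4.

6/4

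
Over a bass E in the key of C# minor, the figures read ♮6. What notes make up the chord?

E, G#, C

The written figures ♮6 are shorthand for 6/3: the 3 is implied.
A third above E in this key is G#.
A sixth above E in this key is C#, made natural (C) by the ♮ figure.
Together with the bass E, this spells C augmented in first inversion.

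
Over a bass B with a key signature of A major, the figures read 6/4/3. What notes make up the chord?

A third above B in this key is D.
A fourth above B in this key is E.
A sixth above B in this key is G#.
Together with the bass B, this spells E dominant seventh in second inversion.

B, D, E, G#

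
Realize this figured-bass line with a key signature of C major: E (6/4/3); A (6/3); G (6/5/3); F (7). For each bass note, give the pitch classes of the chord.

E, G, A, C | A, C, F | G, B, D, E | F, A, C, E

E (6/4/3): E, G, A, C.
A (6/3): A, C, F.
G (6/5/3): G, B, D, E.
F (7/5/3): F, A, C, E.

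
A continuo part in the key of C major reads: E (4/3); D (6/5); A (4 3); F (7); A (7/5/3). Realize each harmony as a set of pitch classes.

E, G, A, C | D, F, A, B | A, C, D, F | F, A, C, E | A, C, E, G

E (6/4/3): E, G, A, C.
D (6/5/3): D, F, A, B.
A (6/4/3): A, C, D, F.
F (7/5/3): F, A, C, E.
A (7/5/3): A, C, E, G.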